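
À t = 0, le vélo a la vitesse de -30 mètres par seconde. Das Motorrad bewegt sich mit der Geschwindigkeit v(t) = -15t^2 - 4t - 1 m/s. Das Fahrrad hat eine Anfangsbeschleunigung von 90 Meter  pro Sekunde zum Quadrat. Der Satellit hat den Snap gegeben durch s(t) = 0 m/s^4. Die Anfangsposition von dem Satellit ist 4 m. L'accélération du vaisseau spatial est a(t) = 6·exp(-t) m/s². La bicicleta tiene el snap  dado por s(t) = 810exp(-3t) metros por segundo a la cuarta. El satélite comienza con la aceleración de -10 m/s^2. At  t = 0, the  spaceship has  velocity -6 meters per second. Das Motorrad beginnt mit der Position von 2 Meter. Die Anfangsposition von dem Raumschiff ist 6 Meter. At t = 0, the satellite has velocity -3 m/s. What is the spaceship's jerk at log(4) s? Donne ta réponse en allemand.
Ausgehend von der Beschleunigung a(t) = 6·exp(-t), nehmen wir 1 Ableitung. Mit d/dt von a(t) finden wir j(t) = -6·exp(-t). Wir haben den Ruck j(t) = -6·exp(-t). Durch Einsetzen von t = log(4): j(log(4)) = -3/2.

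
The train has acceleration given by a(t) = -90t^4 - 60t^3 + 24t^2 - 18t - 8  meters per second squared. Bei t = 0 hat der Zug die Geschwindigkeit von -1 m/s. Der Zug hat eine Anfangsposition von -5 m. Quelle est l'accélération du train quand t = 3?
En utilisant a(t) = -90·t^4 - 60·t^3 + 24·t^2 - 18·t - 8 et en substituant t = 3, nous trouvons a = -8756.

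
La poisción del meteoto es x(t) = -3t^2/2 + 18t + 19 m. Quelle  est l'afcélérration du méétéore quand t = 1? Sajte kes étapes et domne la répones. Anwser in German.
Bei t = 1, a = -3.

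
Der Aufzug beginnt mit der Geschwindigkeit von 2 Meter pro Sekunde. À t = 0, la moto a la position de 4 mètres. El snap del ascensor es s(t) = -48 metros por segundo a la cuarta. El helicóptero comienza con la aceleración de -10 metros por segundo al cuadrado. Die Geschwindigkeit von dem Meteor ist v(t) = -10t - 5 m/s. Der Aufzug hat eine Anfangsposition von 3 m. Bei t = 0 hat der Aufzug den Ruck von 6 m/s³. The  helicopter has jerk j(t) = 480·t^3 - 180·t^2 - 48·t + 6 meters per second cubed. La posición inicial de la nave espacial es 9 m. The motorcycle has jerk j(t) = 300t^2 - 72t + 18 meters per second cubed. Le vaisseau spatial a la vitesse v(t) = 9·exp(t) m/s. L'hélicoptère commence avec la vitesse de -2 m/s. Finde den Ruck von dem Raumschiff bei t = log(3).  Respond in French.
Nous devons dériver notre équation de la vitesse v(t) = 9·exp(t) 2 fois. En prenant d/dt de v(t), nous trouvons a(t) = 9·exp(t). La dérivée de l'accélération donne le jerk: j(t) = 9·exp(t). Nous avons le jerk j(t) = 9·exp(t). En substituant t = log(3): j(log(3)) = 27.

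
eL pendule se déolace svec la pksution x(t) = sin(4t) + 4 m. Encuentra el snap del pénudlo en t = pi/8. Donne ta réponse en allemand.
Ausgehend von der Position x(t) = sin(4·t) + 4, nehmen wir 4 Ableitungen. Die Ableitung von der Position ergibt die Geschwindigkeit: v(t) = 4·cos(4·t). Die Ableitung von der Geschwindigkeit ergibt die Beschleunigung: a(t) = -16·sin(4·t). Mit d/dt von a(t) finden wir j(t) = -64·cos(4·t). Mit d/dt von j(t) finden wir s(t) = 256·sin(4·t). Aus der Gleichung für den Snap s(t) = 256·sin(4·t), setzen wir t = pi/8 ein und erhalten s = 256.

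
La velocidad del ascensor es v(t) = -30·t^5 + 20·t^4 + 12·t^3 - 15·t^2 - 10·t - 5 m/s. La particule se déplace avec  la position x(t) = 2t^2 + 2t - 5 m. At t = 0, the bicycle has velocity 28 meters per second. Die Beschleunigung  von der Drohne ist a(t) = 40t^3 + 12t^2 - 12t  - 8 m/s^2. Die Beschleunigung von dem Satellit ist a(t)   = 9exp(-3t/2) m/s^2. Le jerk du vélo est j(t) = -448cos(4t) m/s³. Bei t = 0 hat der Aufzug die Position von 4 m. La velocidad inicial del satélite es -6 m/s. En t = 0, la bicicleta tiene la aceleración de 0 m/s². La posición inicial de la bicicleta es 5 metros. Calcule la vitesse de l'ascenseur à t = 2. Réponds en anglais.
We have velocity v(t) = -30·t^5 + 20·t^4 + 12·t^3 - 15·t^2 - 10·t - 5. Substituting t = 2: v(2) = -629.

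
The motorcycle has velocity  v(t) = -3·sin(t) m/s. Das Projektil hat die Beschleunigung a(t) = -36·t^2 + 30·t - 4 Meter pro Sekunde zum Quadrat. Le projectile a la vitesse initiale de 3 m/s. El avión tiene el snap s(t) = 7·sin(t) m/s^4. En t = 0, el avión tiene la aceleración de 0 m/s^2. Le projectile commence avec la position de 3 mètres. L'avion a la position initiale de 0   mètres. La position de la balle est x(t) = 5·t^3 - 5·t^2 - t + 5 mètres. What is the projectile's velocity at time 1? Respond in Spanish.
Debemos encontrar la integral de nuestra ecuación de la aceleración a(t) = -36·t^2 + 30·t - 4 1 vez. La antiderivada de la aceleración es la velocidad. Usando v(0) = 3, obtenemos v(t) = -12·t^3 + 15·t^2 - 4·t + 3. Tenemos la velocidad v(t) = -12·t^3 + 15·t^2 - 4·t + 3. Sustituyendo t = 1: v(1) = 2.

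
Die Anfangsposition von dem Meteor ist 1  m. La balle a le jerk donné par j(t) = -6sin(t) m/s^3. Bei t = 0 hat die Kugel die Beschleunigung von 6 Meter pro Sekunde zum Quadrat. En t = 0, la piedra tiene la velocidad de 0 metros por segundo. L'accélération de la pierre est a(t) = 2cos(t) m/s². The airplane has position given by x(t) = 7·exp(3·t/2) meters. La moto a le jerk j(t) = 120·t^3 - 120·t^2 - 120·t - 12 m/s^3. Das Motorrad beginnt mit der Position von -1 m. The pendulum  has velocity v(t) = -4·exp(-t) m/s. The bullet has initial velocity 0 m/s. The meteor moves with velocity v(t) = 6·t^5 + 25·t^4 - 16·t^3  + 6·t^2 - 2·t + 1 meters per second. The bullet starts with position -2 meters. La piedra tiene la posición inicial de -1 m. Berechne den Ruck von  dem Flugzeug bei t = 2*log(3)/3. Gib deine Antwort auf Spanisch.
Partiendo de la posición x(t) = 7·exp(3·t/2), tomamos 3 derivadas. Tomando d/dt de x(t), encontramos v(t) = 21·exp(3·t/2)/2. La derivada de la velocidad da la aceleración: a(t) = 63·exp(3·t/2)/4. La derivada de la aceleración da la sacudida: j(t) = 189·exp(3·t/2)/8. Usando j(t) = 189·exp(3·t/2)/8 y sustituyendo t = 2*log(3)/3, encontramos j = 567/8.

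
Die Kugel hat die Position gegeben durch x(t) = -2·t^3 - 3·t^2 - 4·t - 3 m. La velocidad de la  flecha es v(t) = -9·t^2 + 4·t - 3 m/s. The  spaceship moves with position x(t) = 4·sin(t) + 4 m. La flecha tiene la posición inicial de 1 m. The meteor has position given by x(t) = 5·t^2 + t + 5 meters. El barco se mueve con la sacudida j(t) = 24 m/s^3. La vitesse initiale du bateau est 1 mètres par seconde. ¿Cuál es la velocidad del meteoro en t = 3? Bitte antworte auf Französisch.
Pour résoudre ceci, nous devons prendre 1 dérivée de notre équation de la position x(t) = 5·t^2 + t + 5. La dérivée de la position donne la vitesse: v(t) = 10·t + 1. De l'équation de la vitesse v(t) = 10·t + 1, nous substituons t = 3 pour obtenir v = 31.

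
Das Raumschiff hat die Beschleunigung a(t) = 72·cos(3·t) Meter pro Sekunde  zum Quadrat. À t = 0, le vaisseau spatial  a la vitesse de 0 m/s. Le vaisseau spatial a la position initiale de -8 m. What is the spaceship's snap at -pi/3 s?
Starting from acceleration a(t) = 72·cos(3·t), we take 2 derivatives. Differentiating acceleration, we get jerk: j(t) = -216·sin(3·t). The derivative of jerk gives snap: s(t) = -648·cos(3·t). We have snap s(t) = -648·cos(3·t). Substituting t = -pi/3: s(-pi/3) = 648.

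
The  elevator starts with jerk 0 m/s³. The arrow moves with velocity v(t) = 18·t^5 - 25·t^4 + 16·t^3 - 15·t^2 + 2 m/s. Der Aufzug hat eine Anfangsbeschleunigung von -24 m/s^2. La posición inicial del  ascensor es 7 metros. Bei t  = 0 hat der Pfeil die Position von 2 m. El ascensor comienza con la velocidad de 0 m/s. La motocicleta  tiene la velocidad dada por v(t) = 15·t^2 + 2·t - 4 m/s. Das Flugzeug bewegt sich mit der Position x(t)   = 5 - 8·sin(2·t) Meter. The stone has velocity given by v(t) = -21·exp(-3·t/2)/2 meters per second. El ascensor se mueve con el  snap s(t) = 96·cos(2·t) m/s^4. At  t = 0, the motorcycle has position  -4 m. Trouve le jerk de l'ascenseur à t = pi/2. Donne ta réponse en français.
Pour résoudre ceci, nous devons prendre 1 intégrale de notre équation du snap s(t) = 96·cos(2·t). L'intégrale du snap, avec j(0) = 0, donne le jerk: j(t) = 48·sin(2·t). En utilisant j(t) = 48·sin(2·t) et en substituant t = pi/2, nous trouvons j = 0.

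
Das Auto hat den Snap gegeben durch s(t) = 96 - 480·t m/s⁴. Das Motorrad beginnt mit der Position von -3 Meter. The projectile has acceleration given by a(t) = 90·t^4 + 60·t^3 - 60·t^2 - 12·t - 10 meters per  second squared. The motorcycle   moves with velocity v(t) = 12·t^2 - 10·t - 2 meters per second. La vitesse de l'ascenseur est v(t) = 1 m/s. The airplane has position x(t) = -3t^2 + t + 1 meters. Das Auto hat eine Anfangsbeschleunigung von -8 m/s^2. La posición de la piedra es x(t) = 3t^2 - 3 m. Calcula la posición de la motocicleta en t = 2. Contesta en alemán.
Um dies zu lösen, müssen wir 1 Stammfunktion unserer Gleichung für die Geschwindigkeit v(t) = 12·t^2 - 10·t - 2 finden. Die Stammfunktion von der Geschwindigkeit ist die Position. Mit x(0) = -3 erhalten wir x(t) = 4·t^3 - 5·t^2 - 2·t - 3. Wir haben die Position x(t) = 4·t^3 - 5·t^2 - 2·t - 3. Durch Einsetzen von t = 2: x(2) = 5.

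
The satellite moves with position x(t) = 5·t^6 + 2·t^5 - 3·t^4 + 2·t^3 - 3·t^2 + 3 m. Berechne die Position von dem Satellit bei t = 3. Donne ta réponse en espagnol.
Tenemos la posición x(t) = 5·t^6 + 2·t^5 - 3·t^4 + 2·t^3 - 3·t^2 + 3. Sustituyendo t = 3: x(3) = 3918.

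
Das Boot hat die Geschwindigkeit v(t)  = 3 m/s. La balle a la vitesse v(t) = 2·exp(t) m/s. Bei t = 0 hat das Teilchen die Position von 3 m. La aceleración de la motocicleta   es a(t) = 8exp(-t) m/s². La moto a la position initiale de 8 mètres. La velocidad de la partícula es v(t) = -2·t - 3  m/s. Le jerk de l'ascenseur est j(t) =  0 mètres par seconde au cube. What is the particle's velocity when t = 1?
From the given velocity equation v(t) = -2·t - 3, we substitute t = 1 to get v = -5.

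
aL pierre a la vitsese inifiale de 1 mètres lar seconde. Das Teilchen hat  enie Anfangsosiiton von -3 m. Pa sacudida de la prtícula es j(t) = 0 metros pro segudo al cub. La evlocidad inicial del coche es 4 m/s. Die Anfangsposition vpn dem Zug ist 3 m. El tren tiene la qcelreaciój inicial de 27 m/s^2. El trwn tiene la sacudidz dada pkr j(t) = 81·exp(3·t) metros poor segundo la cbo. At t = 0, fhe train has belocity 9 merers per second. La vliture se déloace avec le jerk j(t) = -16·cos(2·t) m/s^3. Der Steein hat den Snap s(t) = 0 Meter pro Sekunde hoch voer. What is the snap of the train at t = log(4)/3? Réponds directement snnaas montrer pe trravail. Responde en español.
s(log(4)/3) = 972.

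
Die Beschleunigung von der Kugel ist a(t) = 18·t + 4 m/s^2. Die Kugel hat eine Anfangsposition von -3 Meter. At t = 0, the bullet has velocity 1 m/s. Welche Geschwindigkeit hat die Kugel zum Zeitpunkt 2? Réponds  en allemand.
Wir müssen das Integral unserer Gleichung für die Beschleunigung a(t) = 18·t + 4 1-mal finden. Mit ∫a(t)dt und Anwendung von v(0) = 1, finden wir v(t) = 9·t^2 + 4·t + 1. Aus der Gleichung für die Geschwindigkeit v(t) = 9·t^2 + 4·t + 1, setzen wir t = 2 ein und erhalten v = 45.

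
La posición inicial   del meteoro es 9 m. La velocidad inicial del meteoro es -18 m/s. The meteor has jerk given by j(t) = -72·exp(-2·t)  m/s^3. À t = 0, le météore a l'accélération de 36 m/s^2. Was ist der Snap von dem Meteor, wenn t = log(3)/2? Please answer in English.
To solve this, we need to take 1 derivative of our jerk equation j(t) = -72·exp(-2·t). Taking d/dt of j(t), we find s(t) = 144·exp(-2·t). From the given snap equation s(t) = 144·exp(-2·t), we substitute t = log(3)/2 to get s = 48.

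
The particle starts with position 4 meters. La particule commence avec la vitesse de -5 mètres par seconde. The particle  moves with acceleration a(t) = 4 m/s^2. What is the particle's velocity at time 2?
To find the answer, we compute 1 antiderivative of a(t) = 4. Finding the antiderivative of a(t) and using v(0) = -5: v(t) = 4·t - 5. Using v(t) = 4·t - 5 and substituting t = 2, we find v = 3.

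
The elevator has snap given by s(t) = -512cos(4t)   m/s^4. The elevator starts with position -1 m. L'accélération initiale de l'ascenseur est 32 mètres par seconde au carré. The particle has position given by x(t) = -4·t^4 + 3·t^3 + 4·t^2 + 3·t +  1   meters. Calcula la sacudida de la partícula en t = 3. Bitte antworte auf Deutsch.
Ausgehend von der Position x(t) = -4·t^4 + 3·t^3 + 4·t^2 + 3·t + 1, nehmen wir 3 Ableitungen. Die Ableitung von der Position ergibt die Geschwindigkeit: v(t) = -16·t^3 + 9·t^2 + 8·t + 3. Mit d/dt von v(t) finden wir a(t) = -48·t^2 + 18·t + 8. Die Ableitung von der Beschleunigung ergibt den Ruck: j(t) = 18 - 96·t. Wir haben den Ruck j(t) = 18 - 96·t. Durch Einsetzen von t = 3: j(3) = -270.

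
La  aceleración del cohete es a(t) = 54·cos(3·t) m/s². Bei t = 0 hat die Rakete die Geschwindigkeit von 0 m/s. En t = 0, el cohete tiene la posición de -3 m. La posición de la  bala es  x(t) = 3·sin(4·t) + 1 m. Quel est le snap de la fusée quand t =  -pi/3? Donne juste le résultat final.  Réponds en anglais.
The answer is 486.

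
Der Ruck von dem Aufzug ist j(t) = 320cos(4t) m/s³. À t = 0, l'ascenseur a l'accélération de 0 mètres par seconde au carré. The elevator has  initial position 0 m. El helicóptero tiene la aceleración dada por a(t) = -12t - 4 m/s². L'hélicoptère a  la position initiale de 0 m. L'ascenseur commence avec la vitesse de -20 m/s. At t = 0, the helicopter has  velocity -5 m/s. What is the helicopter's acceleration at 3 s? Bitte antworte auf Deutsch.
Mit a(t) = -12·t - 4 und Einsetzen von t = 3, finden wir a = -40.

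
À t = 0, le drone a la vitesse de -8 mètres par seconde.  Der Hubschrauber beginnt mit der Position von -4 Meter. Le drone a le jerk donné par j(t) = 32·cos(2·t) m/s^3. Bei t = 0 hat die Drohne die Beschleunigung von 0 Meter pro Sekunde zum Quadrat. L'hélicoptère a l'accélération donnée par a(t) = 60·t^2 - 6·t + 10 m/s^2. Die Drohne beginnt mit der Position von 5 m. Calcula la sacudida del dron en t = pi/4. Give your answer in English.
From the given jerk equation j(t) = 32·cos(2·t), we substitute t = pi/4 to get j = 0.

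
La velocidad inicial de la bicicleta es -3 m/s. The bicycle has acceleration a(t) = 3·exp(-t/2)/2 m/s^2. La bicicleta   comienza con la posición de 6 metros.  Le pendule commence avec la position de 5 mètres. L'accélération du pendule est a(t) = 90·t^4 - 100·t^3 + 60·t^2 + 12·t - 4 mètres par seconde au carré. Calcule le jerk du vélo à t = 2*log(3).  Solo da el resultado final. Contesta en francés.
j(2*log(3)) = -1/4.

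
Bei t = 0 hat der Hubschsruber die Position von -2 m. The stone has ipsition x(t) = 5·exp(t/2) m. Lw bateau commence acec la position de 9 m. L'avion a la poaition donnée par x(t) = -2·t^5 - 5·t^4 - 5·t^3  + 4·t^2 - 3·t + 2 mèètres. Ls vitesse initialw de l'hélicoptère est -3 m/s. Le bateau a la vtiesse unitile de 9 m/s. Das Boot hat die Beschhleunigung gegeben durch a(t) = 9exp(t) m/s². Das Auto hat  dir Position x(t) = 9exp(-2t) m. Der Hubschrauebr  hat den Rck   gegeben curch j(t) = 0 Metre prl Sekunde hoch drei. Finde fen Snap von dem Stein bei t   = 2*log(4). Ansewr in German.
Um dies zu lösen, müssen wir 4 Ableitungen unserer Gleichung für die Position x(t) = 5·exp(t/2) nehmen. Mit d/dt von x(t) finden wir v(t) = 5·exp(t/2)/2. Die Ableitung von der Geschwindigkeit ergibt die Beschleunigung: a(t) = 5·exp(t/2)/4. Die Ableitung von der Beschleunigung ergibt den Ruck: j(t) = 5·exp(t/2)/8. Durch Ableiten von dem Ruck erhalten wir den Snap: s(t) = 5·exp(t/2)/16. Aus der Gleichung für den Snap s(t) = 5·exp(t/2)/16, setzen wir t = 2*log(4) ein und erhalten s = 5/4.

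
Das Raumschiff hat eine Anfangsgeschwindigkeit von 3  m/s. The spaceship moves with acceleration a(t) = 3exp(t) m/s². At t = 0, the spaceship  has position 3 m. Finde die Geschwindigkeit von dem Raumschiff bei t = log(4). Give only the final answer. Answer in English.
The answer is 12.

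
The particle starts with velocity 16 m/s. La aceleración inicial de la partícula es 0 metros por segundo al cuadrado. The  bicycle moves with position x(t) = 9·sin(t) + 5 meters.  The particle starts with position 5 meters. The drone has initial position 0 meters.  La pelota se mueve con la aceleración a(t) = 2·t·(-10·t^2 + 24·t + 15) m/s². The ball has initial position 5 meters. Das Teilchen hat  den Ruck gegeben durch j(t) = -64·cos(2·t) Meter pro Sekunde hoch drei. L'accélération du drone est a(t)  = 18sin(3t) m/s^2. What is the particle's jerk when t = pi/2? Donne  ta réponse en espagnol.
De la ecuación de la sacudida j(t) = -64·cos(2·t), sustituimos t = pi/2 para obtener j = 64.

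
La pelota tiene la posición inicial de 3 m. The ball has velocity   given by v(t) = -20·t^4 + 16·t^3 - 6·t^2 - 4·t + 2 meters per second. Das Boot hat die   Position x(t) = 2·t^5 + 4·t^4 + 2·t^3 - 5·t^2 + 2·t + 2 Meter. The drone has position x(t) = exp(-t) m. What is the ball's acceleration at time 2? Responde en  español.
Debemos derivar nuestra ecuación de la velocidad v(t) = -20·t^4 + 16·t^3 - 6·t^2 - 4·t + 2 1 vez. Derivando la velocidad, obtenemos la aceleración: a(t) = -80·t^3 + 48·t^2 - 12·t - 4. Tenemos la aceleración a(t) = -80·t^3 + 48·t^2 - 12·t - 4. Sustituyendo t = 2: a(2) = -476.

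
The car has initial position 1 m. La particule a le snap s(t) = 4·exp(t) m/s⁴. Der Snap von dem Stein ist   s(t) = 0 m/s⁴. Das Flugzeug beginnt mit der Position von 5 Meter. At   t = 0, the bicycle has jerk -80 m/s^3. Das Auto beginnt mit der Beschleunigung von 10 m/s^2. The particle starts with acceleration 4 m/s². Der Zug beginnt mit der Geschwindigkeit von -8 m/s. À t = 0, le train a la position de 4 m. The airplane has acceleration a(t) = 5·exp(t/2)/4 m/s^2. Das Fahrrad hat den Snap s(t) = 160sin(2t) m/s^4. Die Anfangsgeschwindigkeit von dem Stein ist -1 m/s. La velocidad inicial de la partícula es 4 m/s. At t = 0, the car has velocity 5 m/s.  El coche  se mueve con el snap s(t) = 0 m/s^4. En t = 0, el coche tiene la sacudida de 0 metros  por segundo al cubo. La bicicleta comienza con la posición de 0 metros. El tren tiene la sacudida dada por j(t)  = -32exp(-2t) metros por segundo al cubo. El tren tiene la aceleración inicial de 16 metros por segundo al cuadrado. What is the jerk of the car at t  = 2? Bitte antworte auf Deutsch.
Wir müssen unsere Gleichung für den Snap s(t) = 0 1-mal integrieren. Mit ∫s(t)dt und Anwendung von j(0) = 0, finden wir j(t) = 0. Wir haben den Ruck j(t) = 0. Durch Einsetzen von t = 2: j(2) = 0.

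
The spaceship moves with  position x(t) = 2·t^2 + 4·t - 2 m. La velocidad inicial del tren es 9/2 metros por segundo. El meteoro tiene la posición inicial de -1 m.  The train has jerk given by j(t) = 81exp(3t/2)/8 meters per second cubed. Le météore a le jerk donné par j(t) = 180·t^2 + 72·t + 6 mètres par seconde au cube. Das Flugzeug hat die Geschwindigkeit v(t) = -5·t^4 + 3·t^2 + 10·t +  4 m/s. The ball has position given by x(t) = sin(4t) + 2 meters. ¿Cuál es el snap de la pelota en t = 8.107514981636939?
Para resolver esto, necesitamos tomar 4 derivadas de nuestra ecuación de la posición x(t) = sin(4·t) + 2. La derivada de la posición da la velocidad: v(t) = 4·cos(4·t). La derivada de la velocidad da la aceleración: a(t) = -16·sin(4·t). La derivada de la aceleración da la sacudida: j(t) = -64·cos(4·t). La derivada de la sacudida da el snap: s(t) = 256·sin(4·t). Usando s(t) = 256·sin(4·t) y sustituyendo t = 8.107514981636939, encontramos s = 217.349886073537.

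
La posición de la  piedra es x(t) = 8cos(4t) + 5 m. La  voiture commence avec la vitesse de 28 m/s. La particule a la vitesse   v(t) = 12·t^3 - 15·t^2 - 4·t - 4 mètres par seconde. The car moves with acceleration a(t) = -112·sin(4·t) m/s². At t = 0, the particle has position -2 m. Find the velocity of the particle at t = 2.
We have velocity v(t) = 12·t^3 - 15·t^2 - 4·t - 4. Substituting t = 2: v(2) = 24.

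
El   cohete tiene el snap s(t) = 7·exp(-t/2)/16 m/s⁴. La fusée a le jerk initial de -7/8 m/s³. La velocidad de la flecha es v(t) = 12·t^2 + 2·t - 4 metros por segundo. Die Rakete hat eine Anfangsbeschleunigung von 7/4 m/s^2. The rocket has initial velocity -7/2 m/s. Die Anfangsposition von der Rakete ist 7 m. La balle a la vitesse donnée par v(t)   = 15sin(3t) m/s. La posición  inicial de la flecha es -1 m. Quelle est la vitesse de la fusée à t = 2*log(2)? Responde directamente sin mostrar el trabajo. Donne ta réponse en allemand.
v(2*log(2)) = -7/4.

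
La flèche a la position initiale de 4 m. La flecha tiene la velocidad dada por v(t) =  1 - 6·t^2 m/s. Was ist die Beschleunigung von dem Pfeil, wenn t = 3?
Wir müssen unsere Gleichung für die Geschwindigkeit v(t) = 1 - 6·t^2 1-mal ableiten. Durch Ableiten von der Geschwindigkeit erhalten wir die Beschleunigung: a(t) = -12·t. Mit a(t) = -12·t und Einsetzen von t = 3, finden wir a = -36.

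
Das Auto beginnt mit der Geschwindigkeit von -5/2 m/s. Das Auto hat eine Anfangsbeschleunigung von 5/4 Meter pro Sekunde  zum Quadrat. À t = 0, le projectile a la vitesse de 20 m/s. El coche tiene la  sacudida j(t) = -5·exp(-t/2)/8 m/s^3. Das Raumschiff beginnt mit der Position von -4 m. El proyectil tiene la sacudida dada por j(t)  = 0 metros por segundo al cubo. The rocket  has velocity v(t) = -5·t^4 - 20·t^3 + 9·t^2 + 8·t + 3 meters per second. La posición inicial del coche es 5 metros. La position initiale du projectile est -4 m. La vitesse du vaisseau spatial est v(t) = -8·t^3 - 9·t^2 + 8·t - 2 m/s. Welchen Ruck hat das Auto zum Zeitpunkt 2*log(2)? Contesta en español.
Usando j(t) = -5·exp(-t/2)/8 y sustituyendo t = 2*log(2), encontramos j = -5/16.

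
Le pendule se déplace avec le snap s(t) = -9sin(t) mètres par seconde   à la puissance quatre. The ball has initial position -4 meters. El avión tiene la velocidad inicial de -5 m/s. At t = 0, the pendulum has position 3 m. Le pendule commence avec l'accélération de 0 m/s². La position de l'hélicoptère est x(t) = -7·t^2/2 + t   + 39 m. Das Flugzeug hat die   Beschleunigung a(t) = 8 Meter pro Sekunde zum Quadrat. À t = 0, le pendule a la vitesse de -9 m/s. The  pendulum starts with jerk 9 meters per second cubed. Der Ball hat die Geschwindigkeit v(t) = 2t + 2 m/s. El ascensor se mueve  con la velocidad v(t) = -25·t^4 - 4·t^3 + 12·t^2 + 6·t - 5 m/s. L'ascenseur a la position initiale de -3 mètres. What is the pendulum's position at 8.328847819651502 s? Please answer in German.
Um dies zu lösen, müssen wir 4 Stammfunktionen unserer Gleichung für den Snap s(t) = -9·sin(t) finden. Das Integral von dem Snap, mit j(0) = 9, ergibt den Ruck: j(t) = 9·cos(t). Die Stammfunktion von dem Ruck, mit a(0) = 0, ergibt die Beschleunigung: a(t) = 9·sin(t). Mit ∫a(t)dt und Anwendung von v(0) = -9, finden wir v(t) = -9·cos(t). Durch Integration von der Geschwindigkeit und Verwendung der Anfangsbedingung x(0) = 3, erhalten wir x(t) = 3 - 9·sin(t). Wir haben die Position x(t) = 3 - 9·sin(t). Durch Einsetzen von t = 8.328847819651502: x(8.328847819651502) = -5.00418520886138.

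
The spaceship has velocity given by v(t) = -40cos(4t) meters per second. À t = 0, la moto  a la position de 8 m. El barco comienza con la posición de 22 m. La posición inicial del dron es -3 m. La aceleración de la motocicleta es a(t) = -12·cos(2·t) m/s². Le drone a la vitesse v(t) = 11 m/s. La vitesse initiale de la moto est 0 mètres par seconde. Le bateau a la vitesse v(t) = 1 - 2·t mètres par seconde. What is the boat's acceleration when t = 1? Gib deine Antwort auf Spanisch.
Debemos derivar nuestra ecuación de la velocidad v(t) = 1 - 2·t 1 vez. Derivando la velocidad, obtenemos la aceleración: a(t) = -2. Tenemos la aceleración a(t) = -2. Sustituyendo t = 1: a(1) = -2.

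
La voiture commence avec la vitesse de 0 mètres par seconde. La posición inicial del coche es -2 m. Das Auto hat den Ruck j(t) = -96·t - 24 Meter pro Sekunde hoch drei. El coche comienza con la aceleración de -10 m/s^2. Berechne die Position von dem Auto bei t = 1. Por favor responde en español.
Partiendo de la sacudida j(t) = -96·t - 24, tomamos 3 integrales. Integrando la sacudida y usando la condición inicial a(0) = -10, obtenemos a(t) = -48·t^2 - 24·t - 10. La antiderivada de la aceleración, con v(0) = 0, da la velocidad: v(t) = 2·t·(-8·t^2 - 6·t - 5). La antiderivada de la velocidad, con x(0) = -2, da la posición: x(t) = -4·t^4 - 4·t^3 - 5·t^2 - 2. De la ecuación de la posición x(t) = -4·t^4 - 4·t^3 - 5·t^2 - 2, sustituimos t = 1 para obtener x = -15.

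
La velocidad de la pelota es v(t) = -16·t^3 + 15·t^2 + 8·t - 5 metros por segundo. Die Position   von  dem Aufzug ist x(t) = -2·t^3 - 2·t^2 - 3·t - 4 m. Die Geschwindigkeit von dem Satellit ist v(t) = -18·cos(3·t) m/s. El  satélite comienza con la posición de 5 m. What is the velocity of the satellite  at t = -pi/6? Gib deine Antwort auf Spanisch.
Usando v(t) = -18·cos(3·t) y sustituyendo t = -pi/6, encontramos v = 0.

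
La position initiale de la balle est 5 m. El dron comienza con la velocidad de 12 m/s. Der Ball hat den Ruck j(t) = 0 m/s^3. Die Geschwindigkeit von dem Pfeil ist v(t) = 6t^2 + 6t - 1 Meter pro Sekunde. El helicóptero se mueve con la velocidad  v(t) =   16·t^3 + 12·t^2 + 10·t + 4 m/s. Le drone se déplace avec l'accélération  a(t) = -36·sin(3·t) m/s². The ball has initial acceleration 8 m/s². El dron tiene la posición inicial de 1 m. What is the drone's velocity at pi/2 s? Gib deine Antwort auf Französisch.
En partant de l'accélération a(t) = -36·sin(3·t), nous prenons 1 primitive. La primitive de l'accélération est la vitesse. En utilisant v(0) = 12, nous obtenons v(t) = 12·cos(3·t). Nous avons la vitesse v(t) = 12·cos(3·t). En substituant t = pi/2: v(pi/2) = 0.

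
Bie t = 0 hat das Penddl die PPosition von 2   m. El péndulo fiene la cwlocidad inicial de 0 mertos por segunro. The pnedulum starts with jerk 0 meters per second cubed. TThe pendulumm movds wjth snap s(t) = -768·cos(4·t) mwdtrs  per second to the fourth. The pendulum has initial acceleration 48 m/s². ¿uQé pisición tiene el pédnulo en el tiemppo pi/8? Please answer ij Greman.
Ausgehend von dem Snap s(t) = -768·cos(4·t), nehmen wir 4 Integrale. Die Stammfunktion von dem Snap, mit j(0) = 0, ergibt den Ruck: j(t) = -192·sin(4·t). Das Integral von dem Ruck, mit a(0) = 48, ergibt die Beschleunigung: a(t) = 48·cos(4·t). Die Stammfunktion von der Beschleunigung ist die Geschwindigkeit. Mit v(0) = 0 erhalten wir v(t) = 12·sin(4·t). Das Integral von der Geschwindigkeit ist die Position. Mit x(0) = 2 erhalten wir x(t) = 5 - 3·cos(4·t). Wir haben die Position x(t) = 5 - 3·cos(4·t). Durch Einsetzen von t = pi/8: x(pi/8) = 5.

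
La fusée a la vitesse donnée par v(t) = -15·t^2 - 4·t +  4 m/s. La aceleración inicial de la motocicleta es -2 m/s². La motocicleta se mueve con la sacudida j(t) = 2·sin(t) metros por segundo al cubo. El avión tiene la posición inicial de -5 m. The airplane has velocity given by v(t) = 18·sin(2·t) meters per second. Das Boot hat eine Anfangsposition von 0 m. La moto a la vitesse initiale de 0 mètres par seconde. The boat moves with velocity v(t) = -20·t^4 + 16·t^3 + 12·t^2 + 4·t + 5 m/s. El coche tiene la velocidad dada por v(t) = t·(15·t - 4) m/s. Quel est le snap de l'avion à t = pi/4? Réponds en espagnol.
Debemos derivar nuestra ecuación de la velocidad v(t) = 18·sin(2·t) 3 veces. La derivada de la velocidad da la aceleración: a(t) = 36·cos(2·t). La derivada de la aceleración da la sacudida: j(t) = -72·sin(2·t). La derivada de la sacudida da el snap: s(t) = -144·cos(2·t). Tenemos el snap s(t) = -144·cos(2·t). Sustituyendo t = pi/4: s(pi/4) = 0.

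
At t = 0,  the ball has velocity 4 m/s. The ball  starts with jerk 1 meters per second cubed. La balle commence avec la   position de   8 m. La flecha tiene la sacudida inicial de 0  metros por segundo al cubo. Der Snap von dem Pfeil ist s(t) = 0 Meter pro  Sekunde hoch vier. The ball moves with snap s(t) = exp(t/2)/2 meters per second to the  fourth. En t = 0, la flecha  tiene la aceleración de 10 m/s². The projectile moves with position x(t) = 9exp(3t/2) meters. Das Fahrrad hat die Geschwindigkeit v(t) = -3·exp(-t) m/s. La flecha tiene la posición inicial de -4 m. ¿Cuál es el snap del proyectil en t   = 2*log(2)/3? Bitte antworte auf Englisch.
We must differentiate our position equation x(t) = 9·exp(3·t/2) 4 times. The derivative of position gives velocity: v(t) = 27·exp(3·t/2)/2. Taking d/dt of v(t), we find a(t) = 81·exp(3·t/2)/4. Taking d/dt of a(t), we find j(t) = 243·exp(3·t/2)/8. The derivative of jerk gives snap: s(t) = 729·exp(3·t/2)/16. We have snap s(t) = 729·exp(3·t/2)/16. Substituting t = 2*log(2)/3: s(2*log(2)/3) = 729/8.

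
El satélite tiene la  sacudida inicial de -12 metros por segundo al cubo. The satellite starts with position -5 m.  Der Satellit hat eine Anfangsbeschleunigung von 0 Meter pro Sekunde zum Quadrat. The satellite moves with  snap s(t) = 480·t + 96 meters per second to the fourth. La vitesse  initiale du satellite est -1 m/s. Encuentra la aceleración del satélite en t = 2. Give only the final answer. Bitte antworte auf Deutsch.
a(2) = 808.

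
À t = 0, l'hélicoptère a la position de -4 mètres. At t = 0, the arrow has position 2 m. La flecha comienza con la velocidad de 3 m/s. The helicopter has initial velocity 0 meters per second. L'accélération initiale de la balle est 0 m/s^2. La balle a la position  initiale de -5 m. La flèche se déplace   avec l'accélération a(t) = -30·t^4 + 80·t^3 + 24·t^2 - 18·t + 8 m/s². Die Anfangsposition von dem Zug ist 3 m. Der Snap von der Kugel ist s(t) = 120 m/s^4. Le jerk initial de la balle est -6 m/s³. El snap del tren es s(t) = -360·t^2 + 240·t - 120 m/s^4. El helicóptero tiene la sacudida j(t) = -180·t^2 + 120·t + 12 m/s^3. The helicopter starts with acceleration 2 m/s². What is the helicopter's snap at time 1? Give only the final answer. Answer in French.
s(1) = -240.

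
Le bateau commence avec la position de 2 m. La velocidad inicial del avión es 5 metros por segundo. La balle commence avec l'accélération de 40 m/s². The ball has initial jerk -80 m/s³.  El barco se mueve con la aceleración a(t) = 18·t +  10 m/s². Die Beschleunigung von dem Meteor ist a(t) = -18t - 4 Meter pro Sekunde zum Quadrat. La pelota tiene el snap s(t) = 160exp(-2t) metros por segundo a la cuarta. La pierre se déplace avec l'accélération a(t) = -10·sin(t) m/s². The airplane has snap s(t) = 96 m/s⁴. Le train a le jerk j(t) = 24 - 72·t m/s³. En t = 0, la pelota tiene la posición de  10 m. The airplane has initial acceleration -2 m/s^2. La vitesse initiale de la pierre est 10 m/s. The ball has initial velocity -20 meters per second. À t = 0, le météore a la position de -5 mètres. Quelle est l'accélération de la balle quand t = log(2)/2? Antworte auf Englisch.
To find the answer, we compute 2 antiderivatives of s(t) = 160·exp(-2·t). Finding the antiderivative of s(t) and using j(0) = -80: j(t) = -80·exp(-2·t). The integral of jerk, with a(0) = 40, gives acceleration: a(t) = 40·exp(-2·t). From the given acceleration equation a(t) = 40·exp(-2·t), we substitute t = log(2)/2 to get a = 20.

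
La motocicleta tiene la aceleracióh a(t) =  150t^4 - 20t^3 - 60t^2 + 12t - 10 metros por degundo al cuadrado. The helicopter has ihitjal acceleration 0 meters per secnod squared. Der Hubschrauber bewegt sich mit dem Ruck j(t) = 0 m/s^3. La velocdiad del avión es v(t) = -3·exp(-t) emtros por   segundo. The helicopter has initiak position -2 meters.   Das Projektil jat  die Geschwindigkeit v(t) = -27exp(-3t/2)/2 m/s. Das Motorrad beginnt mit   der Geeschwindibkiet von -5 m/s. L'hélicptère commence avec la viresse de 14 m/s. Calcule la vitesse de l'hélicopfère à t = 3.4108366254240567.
Nous devons trouver la primitive de notre équation du jerk j(t) = 0 2 fois. La primitive du jerk, avec a(0) = 0, donne l'accélération: a(t) = 0. En intégrant l'accélération et en utilisant la condition initiale v(0) = 14, nous obtenons v(t) = 14. De l'équation de la vitesse v(t) = 14, nous substituons t = 3.4108366254240567 pour obtenir v = 14.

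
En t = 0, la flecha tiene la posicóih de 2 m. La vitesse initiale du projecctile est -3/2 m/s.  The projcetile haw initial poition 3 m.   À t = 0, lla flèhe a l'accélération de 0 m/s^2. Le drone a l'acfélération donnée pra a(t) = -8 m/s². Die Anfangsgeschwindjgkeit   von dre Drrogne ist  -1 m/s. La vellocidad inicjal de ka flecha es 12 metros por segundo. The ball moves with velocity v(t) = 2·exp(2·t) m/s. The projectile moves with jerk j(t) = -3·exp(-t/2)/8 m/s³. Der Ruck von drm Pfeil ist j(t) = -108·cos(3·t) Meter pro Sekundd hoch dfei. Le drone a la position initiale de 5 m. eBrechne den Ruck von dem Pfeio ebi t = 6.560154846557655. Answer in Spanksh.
De la ecuación de la sacudida j(t) = -108·cos(3·t), sustituimos t = 6.560154846557655 para obtener j = -72.8141382453951.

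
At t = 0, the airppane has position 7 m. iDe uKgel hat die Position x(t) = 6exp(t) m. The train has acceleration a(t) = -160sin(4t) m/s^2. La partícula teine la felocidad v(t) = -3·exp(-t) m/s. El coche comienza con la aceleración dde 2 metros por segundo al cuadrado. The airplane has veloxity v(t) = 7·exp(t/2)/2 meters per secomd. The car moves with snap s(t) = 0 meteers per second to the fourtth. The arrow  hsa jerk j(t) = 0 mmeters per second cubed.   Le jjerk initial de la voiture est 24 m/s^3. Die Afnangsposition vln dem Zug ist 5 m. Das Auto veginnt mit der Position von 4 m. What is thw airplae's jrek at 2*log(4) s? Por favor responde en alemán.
Wir müssen unsere Gleichung für die Geschwindigkeit v(t) = 7·exp(t/2)/2 2-mal ableiten. Durch Ableiten von der Geschwindigkeit erhalten wir die Beschleunigung: a(t) = 7·exp(t/2)/4. Mit d/dt von a(t) finden wir j(t) = 7·exp(t/2)/8. Wir haben den Ruck j(t) = 7·exp(t/2)/8. Durch Einsetzen von t = 2*log(4): j(2*log(4)) = 7/2.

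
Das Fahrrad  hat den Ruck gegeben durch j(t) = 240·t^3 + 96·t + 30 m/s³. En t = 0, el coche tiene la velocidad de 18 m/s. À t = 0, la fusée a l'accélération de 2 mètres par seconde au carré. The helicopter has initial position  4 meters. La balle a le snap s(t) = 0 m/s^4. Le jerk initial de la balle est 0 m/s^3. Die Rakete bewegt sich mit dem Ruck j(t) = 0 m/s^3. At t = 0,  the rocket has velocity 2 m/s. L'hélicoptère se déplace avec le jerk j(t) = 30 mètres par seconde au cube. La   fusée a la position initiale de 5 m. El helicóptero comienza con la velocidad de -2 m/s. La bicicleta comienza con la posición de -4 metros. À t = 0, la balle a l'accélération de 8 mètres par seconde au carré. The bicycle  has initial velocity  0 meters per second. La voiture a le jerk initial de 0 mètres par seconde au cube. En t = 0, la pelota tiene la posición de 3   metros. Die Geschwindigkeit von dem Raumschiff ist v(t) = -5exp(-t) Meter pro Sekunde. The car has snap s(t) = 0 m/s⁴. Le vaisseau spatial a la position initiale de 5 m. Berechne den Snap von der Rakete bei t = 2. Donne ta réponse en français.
Nous devons dériver notre équation du jerk j(t) = 0 1 fois. En prenant d/dt de j(t), nous trouvons s(t) = 0. Nous avons le snap s(t) = 0. En substituant t = 2: s(2) = 0.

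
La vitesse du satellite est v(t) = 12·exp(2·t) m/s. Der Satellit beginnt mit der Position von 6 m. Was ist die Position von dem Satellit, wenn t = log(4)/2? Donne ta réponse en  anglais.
To solve this, we need to take 1 integral of our velocity equation v(t) = 12·exp(2·t). Integrating velocity and using the initial condition x(0) = 6, we get x(t) = 6·exp(2·t). Using x(t) = 6·exp(2·t) and substituting t = log(4)/2, we find x = 24.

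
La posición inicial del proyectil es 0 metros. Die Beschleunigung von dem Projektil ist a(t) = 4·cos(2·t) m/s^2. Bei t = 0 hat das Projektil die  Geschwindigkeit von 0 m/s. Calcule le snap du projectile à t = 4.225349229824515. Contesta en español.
Partiendo de la aceleración a(t) = 4·cos(2·t), tomamos 2 derivadas. Derivando la aceleración, obtenemos la sacudida: j(t) = -8·sin(2·t). Tomando d/dt de j(t), encontramos s(t) = -16·cos(2·t). De la ecuación del snap s(t) = -16·cos(2·t), sustituimos t = 4.225349229824515 para obtener s = 8.99087542973692.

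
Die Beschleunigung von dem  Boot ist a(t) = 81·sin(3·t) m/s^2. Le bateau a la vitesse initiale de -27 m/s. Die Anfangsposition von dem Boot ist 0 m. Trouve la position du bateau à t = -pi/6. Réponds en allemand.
Ausgehend von der Beschleunigung a(t) = 81·sin(3·t), nehmen wir 2 Stammfunktionen. Mit ∫a(t)dt und Anwendung von v(0) = -27, finden wir v(t) = -27·cos(3·t). Mit ∫v(t)dt und Anwendung von x(0) = 0, finden wir x(t) = -9·sin(3·t). Wir haben die Position x(t) = -9·sin(3·t). Durch Einsetzen von t = -pi/6: x(-pi/6) = 9.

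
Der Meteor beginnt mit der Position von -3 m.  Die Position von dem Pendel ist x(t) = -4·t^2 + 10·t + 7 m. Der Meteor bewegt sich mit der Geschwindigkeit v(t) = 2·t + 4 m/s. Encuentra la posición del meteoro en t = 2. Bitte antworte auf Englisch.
We need to integrate our velocity equation v(t) = 2·t + 4 1 time. Taking ∫v(t)dt and applying x(0) = -3, we find x(t) = t^2 + 4·t - 3. Using x(t) = t^2 + 4·t - 3 and substituting t = 2, we find x = 9.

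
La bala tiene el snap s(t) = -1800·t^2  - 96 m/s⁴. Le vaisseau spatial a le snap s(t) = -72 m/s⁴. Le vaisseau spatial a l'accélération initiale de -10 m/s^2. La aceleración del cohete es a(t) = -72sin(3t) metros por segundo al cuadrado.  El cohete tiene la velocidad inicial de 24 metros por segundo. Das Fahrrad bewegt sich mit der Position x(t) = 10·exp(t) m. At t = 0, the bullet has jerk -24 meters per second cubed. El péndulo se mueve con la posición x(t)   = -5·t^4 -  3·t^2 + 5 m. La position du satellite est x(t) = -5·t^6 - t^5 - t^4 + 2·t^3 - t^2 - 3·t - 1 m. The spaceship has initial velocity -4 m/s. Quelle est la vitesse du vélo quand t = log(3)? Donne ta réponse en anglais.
We must differentiate our position equation x(t) = 10·exp(t) 1 time. Taking d/dt of x(t), we find v(t) = 10·exp(t). From the given velocity equation v(t) = 10·exp(t), we substitute t = log(3) to get v = 30.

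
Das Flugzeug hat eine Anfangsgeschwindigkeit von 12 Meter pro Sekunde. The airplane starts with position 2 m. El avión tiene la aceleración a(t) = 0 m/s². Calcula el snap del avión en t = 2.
Debemos derivar nuestra ecuación de la aceleración a(t) = 0 2 veces. La derivada de la aceleración da la sacudida: j(t) = 0. Derivando la sacudida, obtenemos el snap: s(t) = 0. Usando s(t) = 0 y sustituyendo t = 2, encontramos s = 0.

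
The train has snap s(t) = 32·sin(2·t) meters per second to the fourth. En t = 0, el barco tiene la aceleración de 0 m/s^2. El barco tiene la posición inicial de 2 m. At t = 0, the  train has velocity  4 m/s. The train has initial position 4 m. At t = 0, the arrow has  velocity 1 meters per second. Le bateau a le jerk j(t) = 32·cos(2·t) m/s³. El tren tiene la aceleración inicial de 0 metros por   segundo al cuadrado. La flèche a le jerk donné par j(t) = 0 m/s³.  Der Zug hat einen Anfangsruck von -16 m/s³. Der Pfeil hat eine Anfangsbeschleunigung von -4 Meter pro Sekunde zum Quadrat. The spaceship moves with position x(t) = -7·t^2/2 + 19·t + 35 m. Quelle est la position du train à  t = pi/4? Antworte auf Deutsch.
Ausgehend von dem Snap s(t) = 32·sin(2·t), nehmen wir 4 Stammfunktionen. Die Stammfunktion von dem Snap ist der Ruck. Mit j(0) = -16 erhalten wir j(t) = -16·cos(2·t). Die Stammfunktion von dem Ruck, mit a(0) = 0, ergibt die Beschleunigung: a(t) = -8·sin(2·t). Mit ∫a(t)dt und Anwendung von v(0) = 4, finden wir v(t) = 4·cos(2·t). Durch Integration von der Geschwindigkeit und Verwendung der Anfangsbedingung x(0) = 4, erhalten wir x(t) = 2·sin(2·t) + 4. Wir haben die Position x(t) = 2·sin(2·t) + 4. Durch Einsetzen von t = pi/4: x(pi/4) = 6.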